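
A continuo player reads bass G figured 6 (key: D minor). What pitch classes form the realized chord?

The written figures 6 are shorthand for 6/3: the 3 is implied.
A third above G in this key is Bb.
A sixth above G in this key is E.
Together with the bass G, this spells E diminished in first inversion.

G, Bb, E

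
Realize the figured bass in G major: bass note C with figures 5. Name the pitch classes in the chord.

C, E, G

The written figures 5 are shorthand for 5/3: the 3 is implied.
A third above C in this key is E.
A fifth above C in this key is G.
Together with the bass C, this spells C major in root position.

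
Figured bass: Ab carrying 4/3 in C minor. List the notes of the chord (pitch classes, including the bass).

The written figures 4/3 are shorthand for 6/4/3: the 6 is implied.
A third above Ab in this key is C.
A fourth above Ab in this key is D.
A sixth above Ab in this key is F.
Together with the bass Ab, this spells D half-diminished seventh in second inversion.

Ab, C, D, F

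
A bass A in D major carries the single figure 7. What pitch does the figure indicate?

G

Counting 6 letter steps above A lands on G; in D major, that letter is G.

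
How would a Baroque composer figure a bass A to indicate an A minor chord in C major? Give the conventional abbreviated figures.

no figures

A is the root of A minor, so the chord is in root position.
A triad in root position is figured 5/3, conventionally abbreviated (no figures — root-position triad).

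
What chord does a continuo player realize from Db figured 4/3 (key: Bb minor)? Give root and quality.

Gb major seventh

The figures 4/3 indicate a seventh chord in second inversion.
In second inversion the root lies a fourth above the bass: a fourth above Db in Bb minor is Gb.
The chord tones are Db, F, Gb, Bb, giving Gb major seventh.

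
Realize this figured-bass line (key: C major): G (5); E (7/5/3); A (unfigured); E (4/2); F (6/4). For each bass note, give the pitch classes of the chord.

G, B, D | E, G, B, D | A, C, E | E, F, A, C | F, B, D

G (5/3): G, B, D.
E (7/5/3): E, G, B, D.
A (5/3): A, C, E.
E (6/4/2): E, F, A, C.
F (6/4): F, B, D.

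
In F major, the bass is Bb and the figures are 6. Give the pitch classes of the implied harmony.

Bb, D, G

The written figures 6 are shorthand for 6/3: the 3 is implied.
A third above Bb in this key is D.
A sixth above Bb in this key is G.
Together with the bass Bb, this spells G minor in first inversion.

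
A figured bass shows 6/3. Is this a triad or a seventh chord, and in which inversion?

triad, first inversion

Intervals of 6/3 above the bass form a triad; the bass is the third, so this is first inversion.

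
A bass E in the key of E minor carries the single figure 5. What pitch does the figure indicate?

Counting 4 letter steps above E lands on B; in E minor, that letter is B.

B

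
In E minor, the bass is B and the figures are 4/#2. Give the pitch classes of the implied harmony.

B, C#, E, G

The written figures 4/#2 are shorthand for 6/4/2: the 6 is implied.
A second above B in this key is C, raised to C# by the sharp.
A fourth above B in this key is E.
A sixth above B in this key is G.
Together with the bass B, this spells C# half-diminished seventh in third inversion.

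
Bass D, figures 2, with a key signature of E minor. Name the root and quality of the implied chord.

The figures 2 indicate a seventh chord in third inversion.
In third inversion the root lies a second above the bass: a second above D in E minor is E.
The chord tones are D, E, G, B, giving E minor seventh.

E minor seventh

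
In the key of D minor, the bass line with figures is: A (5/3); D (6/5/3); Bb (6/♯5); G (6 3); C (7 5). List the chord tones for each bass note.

A (5/3): A, C, E.
D (6/5/3): D, F, A, Bb.
Bb (6/#5/3): Bb, D, F#, G.
G (6/3): G, Bb, E.
C (7/5/3): C, E, G, Bb.

A, C, E | D, F, A, Bb | Bb, D, F#, G | G, Bb, E | C, E, G, Bb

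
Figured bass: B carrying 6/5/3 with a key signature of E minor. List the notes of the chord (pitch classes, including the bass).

B, D, F#, G

A third above B in this key is D.
A fifth above B in this key is F#.
A sixth above B in this key is G.
Together with the bass B, this spells G major seventh in first inversion.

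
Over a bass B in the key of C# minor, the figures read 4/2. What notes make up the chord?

B, C#, E, G#

The written figures 4/2 are shorthand for 6/4/2: the 6 is implied.
A second above B in this key is C#.
A fourth above B in this key is E.
A sixth above B in this key is G#.
Together with the bass B, this spells C# minor seventh in third inversion.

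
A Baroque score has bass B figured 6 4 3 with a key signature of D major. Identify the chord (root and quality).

The figures 6 4 3 indicate a seventh chord in second inversion.
In second inversion the root lies a fourth above the bass: a fourth above B in D major is E.
The chord tones are B, D, E, G, giving E minor seventh.

E minor seventh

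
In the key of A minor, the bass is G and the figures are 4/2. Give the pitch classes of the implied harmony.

G, A, C, E

The written figures 4/2 are shorthand for 6/4/2: the 6 is implied.
A second above G in this key is A.
A fourth above G in this key is C.
A sixth above G in this key is E.
Together with the bass G, this spells A minor seventh in third inversion.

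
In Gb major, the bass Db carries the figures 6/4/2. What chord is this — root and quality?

Eb minor seventh

The figures 6/4/2 indicate a seventh chord in third inversion.
In third inversion the root lies a second above the bass: a second above Db in Gb major is Eb.
The chord tones are Db, Eb, Gb, Bb, giving Eb minor seventh.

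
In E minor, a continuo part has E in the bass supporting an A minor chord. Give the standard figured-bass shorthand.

6/4

E is the fifth of A minor, so the chord is in second inversion.
A triad in second inversion is figured 6/4, conventionally abbreviated 6/4.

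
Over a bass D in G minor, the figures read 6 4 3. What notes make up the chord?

A third above D in this key is F.
A fourth above D in this key is G.
A sixth above D in this key is Bb.
Together with the bass D, this spells G minor seventh in second inversion.

D, F, G, Bb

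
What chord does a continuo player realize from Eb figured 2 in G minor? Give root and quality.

F dominant seventh

The figures 2 indicate a seventh chord in third inversion.
In third inversion the root lies a second above the bass: a second above Eb in G minor is F.
The chord tones are Eb, F, A, C, giving F dominant seventh.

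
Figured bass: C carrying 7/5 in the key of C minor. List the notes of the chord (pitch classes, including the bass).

C, Eb, G, Bb

The written figures 7/5 are shorthand for 7/5/3: the 3 is implied.
A third above C in this key is Eb.
A fifth above C in this key is G.
A seventh above C in this key is Bb.
Together with the bass C, this spells C minor seventh in root position.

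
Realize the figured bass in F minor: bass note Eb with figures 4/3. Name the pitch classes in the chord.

Eb, G, Ab, C

The written figures 4/3 are shorthand for 6/4/3: the 6 is implied.
A third above Eb in this key is G.
A fourth above Eb in this key is Ab.
A sixth above Eb in this key is C.
Together with the bass Eb, this spells Ab major seventh in second inversion.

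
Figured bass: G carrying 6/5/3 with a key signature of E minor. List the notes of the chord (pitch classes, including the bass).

G, B, D, E

A third above G in this key is B.
A fifth above G in this key is D.
A sixth above G in this key is E.
Together with the bass G, this spells E minor seventh in first inversion.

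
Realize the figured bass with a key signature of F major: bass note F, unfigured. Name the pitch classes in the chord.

An unfigured bass implies 5/3.
A third above F in this key is A.
A fifth above F in this key is C.
Together with the bass F, this spells F major in root position.

F, A, C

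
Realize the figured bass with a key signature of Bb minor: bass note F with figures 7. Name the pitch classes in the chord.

F, Ab, C, Eb

The written figures 7 are shorthand for 7/5/3: the 5/3 are implied.
A third above F in this key is Ab.
A fifth above F in this key is C.
A seventh above F in this key is Eb.
Together with the bass F, this spells F minor seventh in root position.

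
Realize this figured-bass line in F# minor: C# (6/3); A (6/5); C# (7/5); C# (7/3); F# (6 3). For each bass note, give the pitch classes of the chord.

C# (6/3): C#, E, A.
A (6/5/3): A, C#, E, F#.
C# (7/5/3): C#, E, G#, B.
C# (7/5/3): C#, E, G#, B.
F# (6/3): F#, A, D.

C#, E, A | A, C#, E, F# | C#, E, G#, B | C#, E, G#, B | F#, A, D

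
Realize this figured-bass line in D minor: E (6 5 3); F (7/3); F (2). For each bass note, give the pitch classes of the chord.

E, G, Bb, C | F, A, C, E | F, G, Bb, D

E (6/5/3): E, G, Bb, C.
F (7/5/3): F, A, C, E.
F (6/4/2): F, G, Bb, D.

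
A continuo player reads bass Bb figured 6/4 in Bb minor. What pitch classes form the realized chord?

Bb, Eb, Gb

A fourth above Bb in this key is Eb.
A sixth above Bb in this key is Gb.
Together with the bass Bb, this spells Eb minor in second inversion.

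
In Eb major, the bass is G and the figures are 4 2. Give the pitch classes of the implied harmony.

G, Ab, C, Eb

The written figures 4 2 are shorthand for 6/4/2: the 6 is implied.
A second above G in this key is Ab.
A fourth above G in this key is C.
A sixth above G in this key is Eb.
Together with the bass G, this spells Ab major seventh in third inversion.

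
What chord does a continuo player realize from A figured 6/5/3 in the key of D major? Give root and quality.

F# minor seventh

The figures 6/5/3 indicate a seventh chord in first inversion.
In first inversion the root lies a sixth above the bass: a sixth above A in D major is F#.
The chord tones are A, C#, E, F#, giving F# minor seventh.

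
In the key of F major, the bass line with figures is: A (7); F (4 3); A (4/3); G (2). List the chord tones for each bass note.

A, C, E, G | F, A, Bb, D | A, C, D, F | G, A, C, E

A (7/5/3): A, C, E, G.
F (6/4/3): F, A, Bb, D.
A (6/4/3): A, C, D, F.
G (6/4/2): G, A, C, E.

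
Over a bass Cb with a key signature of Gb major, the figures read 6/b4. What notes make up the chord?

A fourth above Cb in this key is F, lowered to Fb by the flat.
A sixth above Cb in this key is Ab.
Together with the bass Cb, this spells Fb major in second inversion.

Cb, Fb, Ab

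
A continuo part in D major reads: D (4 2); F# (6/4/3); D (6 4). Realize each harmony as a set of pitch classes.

D (6/4/2): D, E, G, B.
F# (6/4/3): F#, A, B, D.
D (6/4): D, G, B.

D, E, G, B | F#, A, B, D | D, G, B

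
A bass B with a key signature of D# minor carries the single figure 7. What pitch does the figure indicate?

A#

Counting 6 letter steps above B lands on A; in D# minor, that letter is A#.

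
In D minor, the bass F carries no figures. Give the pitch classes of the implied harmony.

An unfigured bass implies 5/3.
A third above F in this key is A.
A fifth above F in this key is C.
Together with the bass F, this spells F major in root position.

F, A, C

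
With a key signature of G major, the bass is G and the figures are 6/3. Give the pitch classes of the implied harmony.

G, B, E

A third above G in this key is B.
A sixth above G in this key is E.
Together with the bass G, this spells E minor in first inversion.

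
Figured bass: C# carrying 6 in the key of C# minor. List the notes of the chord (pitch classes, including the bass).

The written figures 6 are shorthand for 6/3: the 3 is implied.
A third above C# in this key is E.
A sixth above C# in this key is A.
Together with the bass C#, this spells A major in first inversion.

C#, E, A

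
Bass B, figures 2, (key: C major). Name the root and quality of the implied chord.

The figures 2 indicate a seventh chord in third inversion.
In third inversion the root lies a second above the bass: a second above B in C major is C.
The chord tones are B, C, E, G, giving C major seventh.

C major seventh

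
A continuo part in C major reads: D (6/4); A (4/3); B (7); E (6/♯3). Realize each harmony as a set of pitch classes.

D (6/4): D, G, B.
A (6/4/3): A, C, D, F.
B (7/5/3): B, D, F, A.
E (6/#3): E, G#, C.

D, G, B | A, C, D, F | B, D, F, A | E, G#, C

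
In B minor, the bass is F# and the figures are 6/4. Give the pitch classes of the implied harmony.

A fourth above F# in this key is B.
A sixth above F# in this key is D.
Together with the bass F#, this spells B minor in second inversion.

F#, B, D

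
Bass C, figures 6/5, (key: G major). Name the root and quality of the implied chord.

The figures 6/5 indicate a seventh chord in first inversion.
In first inversion the root lies a sixth above the bass: a sixth above C in G major is A.
The chord tones are C, E, G, A, giving A minor seventh.

A minor seventh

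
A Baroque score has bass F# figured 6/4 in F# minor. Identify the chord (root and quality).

B minor

The figures 6/4 indicate a triad in second inversion.
In second inversion the root lies a fourth above the bass: a fourth above F# in F# minor is B.
The chord tones are F#, B, D, giving B minor.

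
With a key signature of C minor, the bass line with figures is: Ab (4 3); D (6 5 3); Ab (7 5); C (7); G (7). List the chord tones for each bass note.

Ab (6/4/3): Ab, C, D, F.
D (6/5/3): D, F, Ab, Bb.
Ab (7/5/3): Ab, C, Eb, G.
C (7/5/3): C, Eb, G, Bb.
G (7/5/3): G, Bb, D, F.

Ab, C, D, F | D, F, Ab, Bb | Ab, C, Eb, G | C, Eb, G, Bb | G, Bb, D, F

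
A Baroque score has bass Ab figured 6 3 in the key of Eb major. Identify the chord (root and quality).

The figures 6 3 indicate a triad in first inversion.
In first inversion the root lies a sixth above the bass: a sixth above Ab in Eb major is F.
The chord tones are Ab, C, F, giving F minor.

F minor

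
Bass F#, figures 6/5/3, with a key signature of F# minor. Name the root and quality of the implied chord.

The figures 6/5/3 indicate a seventh chord in first inversion.
In first inversion the root lies a sixth above the bass: a sixth above F# in F# minor is D.
The chord tones are F#, A, C#, D, giving D major seventh.

D major seventh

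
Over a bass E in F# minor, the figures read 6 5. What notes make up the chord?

E, G#, B, C#

The written figures 6 5 are shorthand for 6/5/3: the 3 is implied.
A third above E in this key is G#.
A fifth above E in this key is B.
A sixth above E in this key is C#.
Together with the bass E, this spells C# minor seventh in first inversion.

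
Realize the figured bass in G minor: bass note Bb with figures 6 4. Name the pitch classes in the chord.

A fourth above Bb in this key is Eb.
A sixth above Bb in this key is G.
Together with the bass Bb, this spells Eb major in second inversion.

Bb, Eb, G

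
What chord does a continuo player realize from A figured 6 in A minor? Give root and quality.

F major

The figures 6 indicate a triad in first inversion.
In first inversion the root lies a sixth above the bass: a sixth above A in A minor is F.
The chord tones are A, C, F, giving F major.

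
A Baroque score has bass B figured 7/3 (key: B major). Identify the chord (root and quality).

The figures 7/3 indicate a seventh chord in root position.
In root position the bass is the root, so the root is B.
The chord tones are B, D#, F#, A#, giving B major seventh.

B major seventh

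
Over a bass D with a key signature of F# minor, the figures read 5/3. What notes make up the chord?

D, F#, A

A third above D in this key is F#.
A fifth above D in this key is A.
Together with the bass D, this spells D major in root position.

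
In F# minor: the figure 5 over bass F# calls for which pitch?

Counting 4 letter steps above F# lands on C; in F# minor, that letter is C#.

C#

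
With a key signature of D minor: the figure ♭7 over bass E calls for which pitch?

Counting 6 letter steps above E lands on D; in D minor, that letter is D.
The b7 figure lowers it a semitone, giving Db.

Db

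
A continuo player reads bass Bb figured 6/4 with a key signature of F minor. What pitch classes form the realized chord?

Bb, Eb, G

A fourth above Bb in this key is Eb.
A sixth above Bb in this key is G.
Together with the bass Bb, this spells Eb major in second inversion.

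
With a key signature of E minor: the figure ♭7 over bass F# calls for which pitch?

Eb

Counting 6 letter steps above F# lands on E; in E minor, that letter is E.
The b7 figure lowers it a semitone, giving Eb.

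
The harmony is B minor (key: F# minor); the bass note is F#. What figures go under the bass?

F# is the fifth of B minor, so the chord is in second inversion.
A triad in second inversion is figured 6/4, conventionally abbreviated 6/4.

6/4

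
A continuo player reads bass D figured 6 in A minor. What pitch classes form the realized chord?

D, F, B

The written figures 6 are shorthand for 6/3: the 3 is implied.
A third above D in this key is F.
A sixth above D in this key is B.
Together with the bass D, this spells B diminished in first inversion.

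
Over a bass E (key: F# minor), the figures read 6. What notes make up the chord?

The written figures 6 are shorthand for 6/3: the 3 is implied.
A third above E in this key is G#.
A sixth above E in this key is C#.
Together with the bass E, this spells C# minor in first inversion.

E, G#, C#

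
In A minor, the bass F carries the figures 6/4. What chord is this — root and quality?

B diminished

The figures 6/4 indicate a triad in second inversion.
In second inversion the root lies a fourth above the bass: a fourth above F in A minor is B.
The chord tones are F, B, D, giving B diminished.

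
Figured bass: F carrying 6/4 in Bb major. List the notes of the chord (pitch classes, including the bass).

A fourth above F in this key is Bb.
A sixth above F in this key is D.
Together with the bass F, this spells Bb major in second inversion.

F, Bb, D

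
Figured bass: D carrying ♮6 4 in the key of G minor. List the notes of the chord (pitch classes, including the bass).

A fourth above D in this key is G.
A sixth above D in this key is Bb, made natural (B) by the ♮ figure.
Together with the bass D, this spells G major in second inversion.

D, G, B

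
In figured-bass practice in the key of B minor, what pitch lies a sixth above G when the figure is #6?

Counting 5 letter steps above G lands on E; in B minor, that letter is E.
The #6 figure raises it a semitone, giving E#.

E#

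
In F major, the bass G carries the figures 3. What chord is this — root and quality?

G minor

The figures 3 indicate a triad in root position.
In root position the bass is the root, so the root is G.
The chord tones are G, Bb, D, giving G minor.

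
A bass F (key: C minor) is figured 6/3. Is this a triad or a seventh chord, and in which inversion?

Intervals of 6/3 above the bass form a triad; the bass is the third, so this is first inversion.

triad, first inversion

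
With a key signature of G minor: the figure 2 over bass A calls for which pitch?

Bb

Counting 1 letter step above A lands on B; in G minor, that letter is Bb.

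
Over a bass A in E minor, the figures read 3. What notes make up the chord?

The written figures 3 are shorthand for 5/3: the 5 is implied.
A third above A in this key is C.
A fifth above A in this key is E.
Together with the bass A, this spells A minor in root position.

A, C, E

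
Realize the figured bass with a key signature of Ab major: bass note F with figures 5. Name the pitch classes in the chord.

F, Ab, C

The written figures 5 are shorthand for 5/3: the 3 is implied.
A third above F in this key is Ab.
A fifth above F in this key is C.
Together with the bass F, this spells F minor in root position.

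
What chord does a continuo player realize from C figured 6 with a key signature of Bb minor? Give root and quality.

Ab major

The figures 6 indicate a triad in first inversion.
In first inversion the root lies a sixth above the bass: a sixth above C in Bb minor is Ab.
The chord tones are C, Eb, Ab, giving Ab major.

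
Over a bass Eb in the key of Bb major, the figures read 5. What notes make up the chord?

Eb, G, Bb

The written figures 5 are shorthand for 5/3: the 3 is implied.
A third above Eb in this key is G.
A fifth above Eb in this key is Bb.
Together with the bass Eb, this spells Eb major in root position.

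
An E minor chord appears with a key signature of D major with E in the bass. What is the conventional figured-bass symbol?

E is the root of E minor, so the chord is in root position.
A triad in root position is figured 5/3, conventionally abbreviated (no figures — root-position triad).

no figures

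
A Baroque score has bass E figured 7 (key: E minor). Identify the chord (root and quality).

The figures 7 indicate a seventh chord in root position.
In root position the bass is the root, so the root is E.
The chord tones are E, G, B, D, giving E minor seventh.

E minor seventh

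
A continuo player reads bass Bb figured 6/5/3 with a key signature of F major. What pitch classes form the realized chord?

Bb, D, F, G

A third above Bb in this key is D.
A fifth above Bb in this key is F.
A sixth above Bb in this key is G.
Together with the bass Bb, this spells G minor seventh in first inversion.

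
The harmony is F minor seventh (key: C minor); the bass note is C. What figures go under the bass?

C is the fifth of F minor seventh, so the chord is in second inversion.
A seventh chord in second inversion is figured 6/4/3, conventionally abbreviated 4/3.

4/3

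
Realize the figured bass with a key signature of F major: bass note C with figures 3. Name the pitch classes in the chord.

The written figures 3 are shorthand for 5/3: the 5 is implied.
A third above C in this key is E.
A fifth above C in this key is G.
Together with the bass C, this spells C major in root position.

C, E, G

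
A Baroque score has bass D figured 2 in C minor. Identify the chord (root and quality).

The figures 2 indicate a seventh chord in third inversion.
In third inversion the root lies a second above the bass: a second above D in C minor is Eb.
The chord tones are D, Eb, G, Bb, giving Eb major seventh.

Eb major seventh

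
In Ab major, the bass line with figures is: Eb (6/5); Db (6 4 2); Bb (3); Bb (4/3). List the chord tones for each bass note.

Eb, G, Bb, C | Db, Eb, G, Bb | Bb, Db, F | Bb, Db, Eb, G

Eb (6/5/3): Eb, G, Bb, C.
Db (6/4/2): Db, Eb, G, Bb.
Bb (5/3): Bb, Db, F.
Bb (6/4/3): Bb, Db, Eb, G.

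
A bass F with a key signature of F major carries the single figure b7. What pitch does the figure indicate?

Counting 6 letter steps above F lands on E; in F major, that letter is E.
The b7 figure lowers it a semitone, giving Eb.

Eb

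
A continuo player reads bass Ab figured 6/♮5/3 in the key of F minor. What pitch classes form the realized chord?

Ab, C, E, F

A third above Ab in this key is C.
A fifth above Ab in this key is Eb, made natural (E) by the ♮ figure.
A sixth above Ab in this key is F.
Together with the bass Ab, this spells F minor-major seventh in first inversion.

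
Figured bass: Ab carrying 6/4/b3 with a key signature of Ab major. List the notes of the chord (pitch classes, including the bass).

Ab, Cb, Db, F

A third above Ab in this key is C, lowered to Cb by the flat.
A fourth above Ab in this key is Db.
A sixth above Ab in this key is F.
Together with the bass Ab, this spells Db dominant seventh in second inversion.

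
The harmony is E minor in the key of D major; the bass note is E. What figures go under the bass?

no figures

E is the root of E minor, so the chord is in root position.
A triad in root position is figured 5/3, conventionally abbreviated (no figures — root-position triad).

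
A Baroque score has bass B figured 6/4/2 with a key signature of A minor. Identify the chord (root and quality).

C major seventh

The figures 6/4/2 indicate a seventh chord in third inversion.
In third inversion the root lies a second above the bass: a second above B in A minor is C.
The chord tones are B, C, E, G, giving C major seventh.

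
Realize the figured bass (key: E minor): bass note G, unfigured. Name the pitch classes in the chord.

G, B, D

An unfigured bass implies 5/3.
A third above G in this key is B.
A fifth above G in this key is D.
Together with the bass G, this spells G major in root position.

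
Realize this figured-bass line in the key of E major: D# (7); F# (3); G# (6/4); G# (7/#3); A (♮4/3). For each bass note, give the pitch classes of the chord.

D# (7/5/3): D#, F#, A, C#.
F# (5/3): F#, A, C#.
G# (6/4): G#, C#, E.
G# (7/5/#3): G#, B#, D#, F#.
A (6/♮4/3): A, C#, D, F#.

D#, F#, A, C# | F#, A, C# | G#, C#, E | G#, B#, D#, F# | A, C#, D, F#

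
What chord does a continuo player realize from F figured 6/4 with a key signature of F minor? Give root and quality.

Bb minor

The figures 6/4 indicate a triad in second inversion.
In second inversion the root lies a fourth above the bass: a fourth above F in F minor is Bb.
The chord tones are F, Bb, Db, giving Bb minor.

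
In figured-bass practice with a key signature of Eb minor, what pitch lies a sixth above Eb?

Cb

Counting 5 letter steps above Eb lands on C; in Eb minor, that letter is Cb.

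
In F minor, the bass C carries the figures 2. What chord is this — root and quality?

The figures 2 indicate a seventh chord in third inversion.
In third inversion the root lies a second above the bass: a second above C in F minor is Db.
The chord tones are C, Db, F, Ab, giving Db major seventh.

Db major seventh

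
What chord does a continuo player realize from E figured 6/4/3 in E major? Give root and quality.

A major seventh

The figures 6/4/3 indicate a seventh chord in second inversion.
In second inversion the root lies a fourth above the bass: a fourth above E in E major is A.
The chord tones are E, G#, A, C#, giving A major seventh.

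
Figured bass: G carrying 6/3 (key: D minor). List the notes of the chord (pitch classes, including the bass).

G, Bb, E

A third above G in this key is Bb.
A sixth above G in this key is E.
Together with the bass G, this spells E diminished in first inversion.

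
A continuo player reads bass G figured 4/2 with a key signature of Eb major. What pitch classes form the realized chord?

The written figures 4/2 are shorthand for 6/4/2: the 6 is implied.
A second above G in this key is Ab.
A fourth above G in this key is C.
A sixth above G in this key is Eb.
Together with the bass G, this spells Ab major seventh in third inversion.

G, Ab, C, Eb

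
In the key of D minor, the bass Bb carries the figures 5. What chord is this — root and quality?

Bb major

The figures 5 indicate a triad in root position.
In root position the bass is the root, so the root is Bb.
The chord tones are Bb, D, F, giving Bb major.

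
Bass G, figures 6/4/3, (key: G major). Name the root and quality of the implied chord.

The figures 6/4/3 indicate a seventh chord in second inversion.
In second inversion the root lies a fourth above the bass: a fourth above G in G major is C.
The chord tones are G, B, C, E, giving C major seventh.

C major seventh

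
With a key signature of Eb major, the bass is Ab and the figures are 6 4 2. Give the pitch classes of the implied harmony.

Ab, Bb, D, F

A second above Ab in this key is Bb.
A fourth above Ab in this key is D.
A sixth above Ab in this key is F.
Together with the bass Ab, this spells Bb dominant seventh in third inversion.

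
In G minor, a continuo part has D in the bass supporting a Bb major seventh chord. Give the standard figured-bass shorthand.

D is the third of Bb major seventh, so the chord is in first inversion.
A seventh chord in first inversion is figured 6/5/3, conventionally abbreviated 6/5.

6/5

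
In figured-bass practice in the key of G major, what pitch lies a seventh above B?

Counting 6 letter steps above B lands on A; in G major, that letter is A.

A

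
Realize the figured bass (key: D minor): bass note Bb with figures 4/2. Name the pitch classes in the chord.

The written figures 4/2 are shorthand for 6/4/2: the 6 is implied.
A second above Bb in this key is C.
A fourth above Bb in this key is E.
A sixth above Bb in this key is G.
Together with the bass Bb, this spells C dominant seventh in third inversion.

Bb, C, E, G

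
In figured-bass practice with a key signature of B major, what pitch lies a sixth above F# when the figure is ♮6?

Counting 5 letter steps above F# lands on D; in B major, that letter is D#.
The ♮6 figure makes it natural, giving D.

D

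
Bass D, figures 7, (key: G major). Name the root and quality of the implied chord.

The figures 7 indicate a seventh chord in root position.
In root position the bass is the root, so the root is D.
The chord tones are D, F#, A, C, giving D dominant seventh.

D dominant seventh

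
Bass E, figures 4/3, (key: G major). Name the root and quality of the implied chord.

A minor seventh

The figures 4/3 indicate a seventh chord in second inversion.
In second inversion the root lies a fourth above the bass: a fourth above E in G major is A.
The chord tones are E, G, A, C, giving A minor seventh.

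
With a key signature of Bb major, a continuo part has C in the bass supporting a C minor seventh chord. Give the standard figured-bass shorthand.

7

C is the root of C minor seventh, so the chord is in root position.
A seventh chord in root position is figured 7/5/3, conventionally abbreviated 7.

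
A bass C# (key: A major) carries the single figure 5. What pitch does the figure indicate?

G#

Counting 4 letter steps above C# lands on G; in A major, that letter is G#.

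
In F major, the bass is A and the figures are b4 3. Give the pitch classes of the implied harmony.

The written figures b4 3 are shorthand for 6/4/3: the 6 is implied.
A third above A in this key is C.
A fourth above A in this key is D, lowered to Db by the flat.
A sixth above A in this key is F.
Together with the bass A, this spells Db augmented major seventh in second inversion.

A, C, Db, F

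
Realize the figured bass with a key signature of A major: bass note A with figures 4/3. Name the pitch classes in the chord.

The written figures 4/3 are shorthand for 6/4/3: the 6 is implied.
A third above A in this key is C#.
A fourth above A in this key is D.
A sixth above A in this key is F#.
Together with the bass A, this spells D major seventh in second inversion.

A, C#, D, F#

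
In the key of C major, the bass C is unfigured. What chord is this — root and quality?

An unfigured bass indicates a triad in root position.
In root position the bass is the root, so the root is C.
The chord tones are C, E, G, giving C major.

C major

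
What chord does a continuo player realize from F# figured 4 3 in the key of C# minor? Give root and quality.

The figures 4 3 indicate a seventh chord in second inversion.
In second inversion the root lies a fourth above the bass: a fourth above F# in C# minor is B.
The chord tones are F#, A, B, D#, giving B dominant seventh.

B dominant seventh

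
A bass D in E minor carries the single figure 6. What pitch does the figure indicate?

B

Counting 5 letter steps above D lands on B; in E minor, that letter is B.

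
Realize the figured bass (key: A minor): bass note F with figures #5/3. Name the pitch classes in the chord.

A third above F in this key is A.
A fifth above F in this key is C, raised to C# by the sharp.
Together with the bass F, this spells F augmented in root position.

F, A, C#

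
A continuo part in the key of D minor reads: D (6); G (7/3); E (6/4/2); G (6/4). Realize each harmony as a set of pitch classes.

D, F, Bb | G, Bb, D, F | E, F, A, C | G, C, E

D (6/3): D, F, Bb.
G (7/5/3): G, Bb, D, F.
E (6/4/2): E, F, A, C.
G (6/4): G, C, E.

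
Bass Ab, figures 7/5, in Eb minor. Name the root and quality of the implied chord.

The figures 7/5 indicate a seventh chord in root position.
In root position the bass is the root, so the root is Ab.
The chord tones are Ab, Cb, Eb, Gb, giving Ab minor seventh.

Ab minor seventh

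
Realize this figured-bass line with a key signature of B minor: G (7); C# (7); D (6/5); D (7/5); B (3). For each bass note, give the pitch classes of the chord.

G, B, D, F# | C#, E, G, B | D, F#, A, B | D, F#, A, C# | B, D, F#

G (7/5/3): G, B, D, F#.
C# (7/5/3): C#, E, G, B.
D (6/5/3): D, F#, A, B.
D (7/5/3): D, F#, A, C#.
B (5/3): B, D, F#.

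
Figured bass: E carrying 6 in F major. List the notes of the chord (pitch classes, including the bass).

The written figures 6 are shorthand for 6/3: the 3 is implied.
A third above E in this key is G.
A sixth above E in this key is C.
Together with the bass E, this spells C major in first inversion.

E, G, C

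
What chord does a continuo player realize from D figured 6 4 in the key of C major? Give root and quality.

G major

The figures 6 4 indicate a triad in second inversion.
In second inversion the root lies a fourth above the bass: a fourth above D in C major is G.
The chord tones are D, G, B, giving G major.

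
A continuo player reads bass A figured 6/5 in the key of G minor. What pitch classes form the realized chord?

The written figures 6/5 are shorthand for 6/5/3: the 3 is implied.
A third above A in this key is C.
A fifth above A in this key is Eb.
A sixth above A in this key is F.
Together with the bass A, this spells F dominant seventh in first inversion.

A, C, Eb, F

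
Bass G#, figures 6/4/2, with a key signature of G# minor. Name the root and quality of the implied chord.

A# half-diminished seventh

The figures 6/4/2 indicate a seventh chord in third inversion.
In third inversion the root lies a second above the bass: a second above G# in G# minor is A#.
The chord tones are G#, A#, C#, E, giving A# half-diminished seventh.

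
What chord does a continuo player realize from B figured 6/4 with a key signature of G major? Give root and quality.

The figures 6/4 indicate a triad in second inversion.
In second inversion the root lies a fourth above the bass: a fourth above B in G major is E.
The chord tones are B, E, G, giving E minor.

E minor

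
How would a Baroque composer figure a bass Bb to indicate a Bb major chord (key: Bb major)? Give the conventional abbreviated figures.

Bb is the root of Bb major, so the chord is in root position.
A triad in root position is figured 5/3, conventionally abbreviated (no figures — root-position triad).

no figures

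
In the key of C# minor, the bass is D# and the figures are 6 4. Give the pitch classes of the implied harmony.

A fourth above D# in this key is G#.
A sixth above D# in this key is B.
Together with the bass D#, this spells G# minor in second inversion.

D#, G#, B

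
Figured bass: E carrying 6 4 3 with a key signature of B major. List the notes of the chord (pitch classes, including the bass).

A third above E in this key is G#.
A fourth above E in this key is A#.
A sixth above E in this key is C#.
Together with the bass E, this spells A# half-diminished seventh in second inversion.

E, G#, A#, C#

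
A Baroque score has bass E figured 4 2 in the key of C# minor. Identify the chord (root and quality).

The figures 4 2 indicate a seventh chord in third inversion.
In third inversion the root lies a second above the bass: a second above E in C# minor is F#.
The chord tones are E, F#, A, C#, giving F# minor seventh.

F# minor seventh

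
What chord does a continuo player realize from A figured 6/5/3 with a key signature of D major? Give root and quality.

The figures 6/5/3 indicate a seventh chord in first inversion.
In first inversion the root lies a sixth above the bass: a sixth above A in D major is F#.
The chord tones are A, C#, E, F#, giving F# minor seventh.

F# minor seventh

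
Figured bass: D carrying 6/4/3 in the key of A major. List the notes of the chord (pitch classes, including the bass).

D, F#, G#, B

A third above D in this key is F#.
A fourth above D in this key is G#.
A sixth above D in this key is B.
Together with the bass D, this spells G# half-diminished seventh in second inversion.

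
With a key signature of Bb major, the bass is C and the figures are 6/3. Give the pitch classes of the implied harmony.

C, Eb, A

A third above C in this key is Eb.
A sixth above C in this key is A.
Together with the bass C, this spells A diminished in first inversion.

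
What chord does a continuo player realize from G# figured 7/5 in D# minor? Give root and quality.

G# minor seventh

The figures 7/5 indicate a seventh chord in root position.
In root position the bass is the root, so the root is G#.
The chord tones are G#, B, D#, F#, giving G# minor seventh.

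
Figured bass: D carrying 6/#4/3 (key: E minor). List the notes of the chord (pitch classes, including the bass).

D, F#, G#, B

A third above D in this key is F#.
A fourth above D in this key is G, raised to G# by the sharp.
A sixth above D in this key is B.
Together with the bass D, this spells G# half-diminished seventh in second inversion.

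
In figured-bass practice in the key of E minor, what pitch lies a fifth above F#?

C

Counting 4 letter steps above F# lands on C; in E minor, that letter is C.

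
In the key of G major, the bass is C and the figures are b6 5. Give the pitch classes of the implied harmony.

The written figures b6 5 are shorthand for 6/5/3: the 3 is implied.
A third above C in this key is E.
A fifth above C in this key is G.
A sixth above C in this key is A, lowered to Ab by the flat.
Together with the bass C, this spells Ab augmented major seventh in first inversion.

C, E, G, Ab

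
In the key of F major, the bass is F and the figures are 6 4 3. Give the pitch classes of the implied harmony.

F, A, Bb, D

A third above F in this key is A.
A fourth above F in this key is Bb.
A sixth above F in this key is D.
Together with the bass F, this spells Bb major seventh in second inversion.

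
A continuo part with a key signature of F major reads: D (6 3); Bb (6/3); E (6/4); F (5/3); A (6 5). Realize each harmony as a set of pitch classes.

D, F, Bb | Bb, D, G | E, A, C | F, A, C | A, C, E, F

D (6/3): D, F, Bb.
Bb (6/3): Bb, D, G.
E (6/4): E, A, C.
F (5/3): F, A, C.
A (6/5/3): A, C, E, F.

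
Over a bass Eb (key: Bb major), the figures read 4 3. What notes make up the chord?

Eb, G, A, C

The written figures 4 3 are shorthand for 6/4/3: the 6 is implied.
A third above Eb in this key is G.
A fourth above Eb in this key is A.
A sixth above Eb in this key is C.
Together with the bass Eb, this spells A half-diminished seventh in second inversion.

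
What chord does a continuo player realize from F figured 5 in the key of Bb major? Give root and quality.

The figures 5 indicate a triad in root position.
In root position the bass is the root, so the root is F.
The chord tones are F, A, C, giving F major.

F major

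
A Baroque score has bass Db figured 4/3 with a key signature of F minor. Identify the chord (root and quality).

The figures 4/3 indicate a seventh chord in second inversion.
In second inversion the root lies a fourth above the bass: a fourth above Db in F minor is G.
The chord tones are Db, F, G, Bb, giving G half-diminished seventh.

G half-diminished seventh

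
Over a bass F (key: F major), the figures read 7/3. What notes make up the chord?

The written figures 7/3 are shorthand for 7/5/3: the 5 is implied.
A third above F in this key is A.
A fifth above F in this key is C.
A seventh above F in this key is E.
Together with the bass F, this spells F major seventh in root position.

F, A, C, E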